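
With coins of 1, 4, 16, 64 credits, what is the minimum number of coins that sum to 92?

5

92 = 1×64 + 1×16 + 3×4
Total coins = 1 + 1 + 3 = 5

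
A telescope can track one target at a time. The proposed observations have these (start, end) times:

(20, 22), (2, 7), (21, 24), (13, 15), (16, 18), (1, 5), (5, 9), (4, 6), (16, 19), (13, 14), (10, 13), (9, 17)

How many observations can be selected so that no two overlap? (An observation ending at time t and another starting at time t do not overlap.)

By end time: (1,5), (4,6), (2,7), (5,9), (10,13), (13,14), (13,15), (9,17), (16,18), (16,19), (20,22), (21,24).
Pick (1,5); next start ≥ 5 → (5,9); next start ≥ 9 → (10,13); next start ≥ 13 → (13,14); next start ≥ 14 → (16,18); next start ≥ 18 → (20,22).
Selected 6 observations.

6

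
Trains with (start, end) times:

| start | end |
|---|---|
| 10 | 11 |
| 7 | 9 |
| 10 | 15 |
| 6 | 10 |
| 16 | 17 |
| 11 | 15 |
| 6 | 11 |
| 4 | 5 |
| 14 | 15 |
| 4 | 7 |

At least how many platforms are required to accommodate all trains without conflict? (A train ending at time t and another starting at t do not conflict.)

The answer is the maximum number of intervals overlapping at any instant.
Events (time:±→running): 4:+→1 4:+→2 5:-→1 6:+→2 6:+→3 … peak 3.

3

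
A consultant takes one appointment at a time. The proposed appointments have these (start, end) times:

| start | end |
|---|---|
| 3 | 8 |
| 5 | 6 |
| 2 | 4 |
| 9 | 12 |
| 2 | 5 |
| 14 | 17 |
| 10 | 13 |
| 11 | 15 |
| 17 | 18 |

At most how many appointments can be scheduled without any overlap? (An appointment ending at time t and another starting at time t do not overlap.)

5

Greedy by earliest finish: after sorting by end time, pick each interval compatible with the last pick.
Sorted by end: (2,4)  (2,5)  (5,6)  (3,8)  (9,12)  (10,13)  (11,15)  (14,17)  (17,18)
take (2,4); skip (2,5); take (5,6); skip (3,8); take (9,12); skip (10,13); take (14,17); take (17,18).
Selected 5 appointments.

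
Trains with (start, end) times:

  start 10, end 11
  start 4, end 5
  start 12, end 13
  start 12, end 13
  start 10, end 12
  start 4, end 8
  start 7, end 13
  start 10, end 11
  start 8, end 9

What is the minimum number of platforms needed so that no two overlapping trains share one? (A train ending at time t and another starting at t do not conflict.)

Events (time:±→running): 4:+→1 4:+→2 5:-→1 7:+→2 8:-→1 8:+→2 9:-→1 10:+→2 10:+→3 10:+→4 … peak 4.

4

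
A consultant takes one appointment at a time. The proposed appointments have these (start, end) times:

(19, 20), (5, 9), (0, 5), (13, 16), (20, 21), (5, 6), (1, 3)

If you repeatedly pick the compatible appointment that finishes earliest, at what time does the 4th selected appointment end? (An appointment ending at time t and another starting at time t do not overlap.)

Greedy by earliest finish: after sorting by end time, pick each interval compatible with the last pick.
By end time: (1,3), (0,5), (5,6), (5,9), (13,16), (19,20), (20,21).
Pick (1,3); next start ≥ 3 → (5,6); next start ≥ 6 → (13,16); next start ≥ 16 → (19,20); next start ≥ 20 → (20,21).
Selected: (1,3) (5,6) (13,16) (19,20) (20,21)

20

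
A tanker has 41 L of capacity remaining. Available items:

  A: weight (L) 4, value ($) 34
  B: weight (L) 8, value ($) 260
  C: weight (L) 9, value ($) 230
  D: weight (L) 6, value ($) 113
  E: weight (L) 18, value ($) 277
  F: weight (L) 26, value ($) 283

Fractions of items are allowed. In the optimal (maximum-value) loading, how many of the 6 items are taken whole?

Greedy by value/weight ratio, highest first.
Order: B (260/8=32.50) > C (230/9=25.56) > D (113/6=18.83) > E (277/18=15.39) > F (283/26=10.88) > A (34/4=8.50)
Fill: take B (8 @ 260) → take C (9 @ 230) → take D (6 @ 113) → take E (18 @ 277); 41/41 used.
4 item(s) taken whole.

4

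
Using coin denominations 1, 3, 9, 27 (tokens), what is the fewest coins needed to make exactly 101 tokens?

101 − 3×27→20 − 2×9→2 − 2×1→0
Total coins = 3 + 2 + 2 = 7

7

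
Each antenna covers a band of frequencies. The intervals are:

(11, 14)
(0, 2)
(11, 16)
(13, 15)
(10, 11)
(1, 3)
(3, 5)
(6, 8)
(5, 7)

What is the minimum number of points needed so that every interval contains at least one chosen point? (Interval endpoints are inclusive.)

Sort by right endpoint; whenever an interval is uncovered, place a point at its right end.
Sorted: [0,2] [1,3] [3,5] [5,7] [6,8] [10,11] [11,14] [13,15] [11,16]
{[0,2],[1,3]} hit by 2; {[3,5],[5,7]} hit by 5; {[6,8]} hit by 8; {[10,11],[11,14]} hit by 11; {[13,15],[11,16]} hit by 15.
Points: 2, 5, 8, 11, 15 (5 total).

5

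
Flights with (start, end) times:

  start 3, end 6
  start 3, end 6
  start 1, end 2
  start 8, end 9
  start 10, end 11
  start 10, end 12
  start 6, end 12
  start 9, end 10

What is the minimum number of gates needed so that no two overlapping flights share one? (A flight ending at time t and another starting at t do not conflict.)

3

The answer is the maximum number of intervals overlapping at any instant.
Events (time:±→running): 1:+→1 2:-→0 3:+→1 3:+→2 6:-→1 6:-→0 6:+→1 8:+→2 9:-→1 9:+→2 10:-→1 10:+→2 10:+→3 … peak 3.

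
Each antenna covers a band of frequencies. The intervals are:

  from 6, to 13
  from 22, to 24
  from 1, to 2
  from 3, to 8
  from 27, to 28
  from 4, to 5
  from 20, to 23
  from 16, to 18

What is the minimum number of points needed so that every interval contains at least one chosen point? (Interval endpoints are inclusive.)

Sorted: [1,2] [4,5] [3,8] [6,13] [16,18] [20,23] [22,24] [27,28]
{[1,2]} hit by 2; {[4,5],[3,8]} hit by 5; {[6,13]} hit by 13; {[16,18]} hit by 18; {[20,23],[22,24]} hit by 23; {[27,28]} hit by 28.
Points: 2, 5, 13, 18, 23, 28 (6 total).

6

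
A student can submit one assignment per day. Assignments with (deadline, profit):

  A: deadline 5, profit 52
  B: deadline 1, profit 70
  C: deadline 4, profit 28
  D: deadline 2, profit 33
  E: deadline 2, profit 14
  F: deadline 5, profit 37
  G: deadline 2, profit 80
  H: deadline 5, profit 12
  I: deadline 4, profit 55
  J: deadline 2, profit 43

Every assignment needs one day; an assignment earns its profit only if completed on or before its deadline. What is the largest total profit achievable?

Sort by profit descending; place each in the latest free slot ≤ its deadline.
By profit: G(d2,80), B(d1,70), I(d4,55), A(d5,52), J(d2,43), F(d5,37), D(d2,33), C(d4,28), E(d2,14), H(d5,12)
G→slot 2; B→slot 1; I→slot 4; A→slot 5; J skipped; F→slot 3; D skipped; C skipped; E skipped; H skipped.
Profit = 70 + 80 + 37 + 55 + 52 = 294

294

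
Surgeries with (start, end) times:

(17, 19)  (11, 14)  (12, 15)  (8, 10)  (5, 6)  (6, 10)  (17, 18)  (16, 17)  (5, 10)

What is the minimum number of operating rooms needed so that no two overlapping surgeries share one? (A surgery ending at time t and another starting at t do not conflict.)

starts: [5, 5, 6, 8, 11, 12, 16, 17, 17]
ends:   [6, 10, 10, 10, 14, 15, 17, 18, 19]
s5→1 s5→2 e6→1 s6→2 s8→3  — peak 3.

3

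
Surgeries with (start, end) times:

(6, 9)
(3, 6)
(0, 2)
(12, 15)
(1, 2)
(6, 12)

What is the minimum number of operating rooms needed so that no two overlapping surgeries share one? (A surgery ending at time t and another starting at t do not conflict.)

Events (time:±→running): 0:+→1 1:+→2 … peak 2.

2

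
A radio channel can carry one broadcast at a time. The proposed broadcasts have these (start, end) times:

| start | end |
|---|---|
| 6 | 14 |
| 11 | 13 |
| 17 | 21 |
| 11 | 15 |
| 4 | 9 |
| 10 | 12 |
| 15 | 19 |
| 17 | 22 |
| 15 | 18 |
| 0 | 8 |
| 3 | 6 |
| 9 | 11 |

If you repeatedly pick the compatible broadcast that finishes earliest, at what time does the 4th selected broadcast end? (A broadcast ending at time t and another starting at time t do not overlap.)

18

Greedy by earliest finish: after sorting by end time, pick each interval compatible with the last pick.
By end time: (3,6), (0,8), (4,9), (9,11), (10,12), (11,13), (6,14), (11,15), (15,18), (15,19), (17,21), (17,22).
Pick (3,6); next start ≥ 6 → (9,11); next start ≥ 11 → (11,13); next start ≥ 13 → (15,18).
Selected: (3,6) (9,11) (11,13) (15,18)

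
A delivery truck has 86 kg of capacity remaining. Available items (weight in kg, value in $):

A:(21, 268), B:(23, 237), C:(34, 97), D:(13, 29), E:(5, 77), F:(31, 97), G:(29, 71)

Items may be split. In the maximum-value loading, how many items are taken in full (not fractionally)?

Greedy by value/weight ratio, highest first.
Order: E (77/5=15.40) > A (268/21=12.76) > B (237/23=10.30) > F (97/31=3.13) > C (97/34=2.85) > G (71/29=2.45) > D (29/13=2.23)
Fill: take E (5 @ 77) → take A (21 @ 268) → take B (23 @ 237) → take F (31 @ 97) → take 6/34 of C → 17.12; 86/86 used.
4 item(s) taken whole; one partial (take 6/34 of C).

4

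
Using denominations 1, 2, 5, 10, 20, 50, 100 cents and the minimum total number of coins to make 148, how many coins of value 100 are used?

148 − 1×100→48 − 2×20→8 − 1×5→3 − 1×2→1 − 1×1→0
Count of 100: 1

1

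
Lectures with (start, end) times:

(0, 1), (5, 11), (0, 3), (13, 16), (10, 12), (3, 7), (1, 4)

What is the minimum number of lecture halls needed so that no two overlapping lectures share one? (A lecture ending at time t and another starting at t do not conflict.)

Events (time:±→running): 0:+→1 0:+→2 … peak 2.

2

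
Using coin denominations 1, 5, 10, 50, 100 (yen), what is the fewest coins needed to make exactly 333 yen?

333 = 3×100 + 3×10 + 3×1
Total coins = 3 + 3 + 3 = 9

9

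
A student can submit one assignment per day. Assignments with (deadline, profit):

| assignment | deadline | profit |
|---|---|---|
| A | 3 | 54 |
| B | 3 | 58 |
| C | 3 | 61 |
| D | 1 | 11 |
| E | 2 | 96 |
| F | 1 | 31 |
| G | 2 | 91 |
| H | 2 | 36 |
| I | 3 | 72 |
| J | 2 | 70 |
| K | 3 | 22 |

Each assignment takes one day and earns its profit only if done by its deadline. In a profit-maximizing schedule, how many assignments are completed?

3

By profit: E(d2,96), G(d2,91), I(d3,72), J(d2,70), C(d3,61), B(d3,58), A(d3,54), H(d2,36), F(d1,31), K(d3,22), D(d1,11)
E→slot 2; G→slot 1; I→slot 3; J skipped; C skipped; B skipped; A skipped; H skipped; F skipped; K skipped; D skipped.
3 of 11 scheduled.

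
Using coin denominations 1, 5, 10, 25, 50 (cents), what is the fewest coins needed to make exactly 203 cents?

Use the largest denomination that fits, subtract, and repeat.
203 = 4×50 + 3×1
Total coins = 4 + 3 = 7

7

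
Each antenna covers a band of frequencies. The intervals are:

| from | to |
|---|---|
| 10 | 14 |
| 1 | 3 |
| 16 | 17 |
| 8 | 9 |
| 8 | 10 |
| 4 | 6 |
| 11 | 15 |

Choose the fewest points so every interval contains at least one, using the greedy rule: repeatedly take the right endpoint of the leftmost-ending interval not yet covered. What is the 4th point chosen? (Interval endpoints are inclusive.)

14

Sort by right endpoint; whenever an interval is uncovered, place a point at its right end.
By right end: [1,3]  [4,6]  [8,9]  [8,10]  [10,14]  [11,15]  [16,17]
[1,3] uncovered → point at 3; [4,6] uncovered → point at 6; [8,9] uncovered → point at 9; [10,14] uncovered → point at 14; [16,17] uncovered → point at 17.
Points: 3, 6, 9, 14, 17 (5 total).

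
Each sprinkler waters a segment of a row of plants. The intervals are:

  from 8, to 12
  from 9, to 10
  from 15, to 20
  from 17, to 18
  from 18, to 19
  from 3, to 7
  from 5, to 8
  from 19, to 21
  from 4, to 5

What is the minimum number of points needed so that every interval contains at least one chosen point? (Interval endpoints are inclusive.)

4

By right end: [4,5]  [3,7]  [5,8]  [9,10]  [8,12]  [17,18]  [18,19]  [15,20]  [19,21]
[4,5] uncovered → point at 5; [9,10] uncovered → point at 10; [17,18] uncovered → point at 18; [19,21] uncovered → point at 21.
Points: 5, 10, 18, 21 (4 total).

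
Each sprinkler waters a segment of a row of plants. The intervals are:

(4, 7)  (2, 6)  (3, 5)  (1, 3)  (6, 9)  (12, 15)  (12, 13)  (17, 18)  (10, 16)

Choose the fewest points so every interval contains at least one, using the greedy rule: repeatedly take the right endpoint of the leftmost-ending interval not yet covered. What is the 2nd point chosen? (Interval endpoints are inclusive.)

Sorted: [1,3] [3,5] [2,6] [4,7] [6,9] [12,13] [12,15] [10,16] [17,18]
{[1,3],[3,5],[2,6]} hit by 3; {[4,7],[6,9]} hit by 7; {[12,13],[12,15],[10,16]} hit by 13; {[17,18]} hit by 18.
Points: 3, 7, 13, 18 (4 total).

7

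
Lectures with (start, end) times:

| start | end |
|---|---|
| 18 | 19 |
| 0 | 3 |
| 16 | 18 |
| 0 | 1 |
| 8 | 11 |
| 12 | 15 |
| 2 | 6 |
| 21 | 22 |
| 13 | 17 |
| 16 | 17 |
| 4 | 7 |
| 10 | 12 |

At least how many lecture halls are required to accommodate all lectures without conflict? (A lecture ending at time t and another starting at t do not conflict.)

Events (time:±→running): 0:+→1 0:+→2 1:-→1 2:+→2 3:-→1 4:+→2 6:-→1 7:-→0 8:+→1 10:+→2 11:-→1 12:-→0 12:+→1 13:+→2 15:-→1 16:+→2 16:+→3 … peak 3.

3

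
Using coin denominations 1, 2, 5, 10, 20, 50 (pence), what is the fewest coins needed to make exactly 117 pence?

5

Greedy: take as many of the largest coin as possible, then repeat with the remainder.
117 = 2×50 + 1×10 + 1×5 + 1×2
Total coins = 2 + 1 + 1 + 1 = 5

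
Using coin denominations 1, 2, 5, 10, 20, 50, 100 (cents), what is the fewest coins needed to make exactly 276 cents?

6

276 = 2×100 + 1×50 + 1×20 + 1×5 + 1×1
Total coins = 2 + 1 + 1 + 1 + 1 = 6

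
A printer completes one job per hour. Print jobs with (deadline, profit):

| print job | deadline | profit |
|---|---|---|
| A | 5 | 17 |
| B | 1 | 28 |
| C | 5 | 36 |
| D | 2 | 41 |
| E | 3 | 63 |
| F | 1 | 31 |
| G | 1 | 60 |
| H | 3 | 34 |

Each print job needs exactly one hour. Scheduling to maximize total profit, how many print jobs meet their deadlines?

By profit: E(d3,63), G(d1,60), D(d2,41), C(d5,36), H(d3,34), F(d1,31), B(d1,28), A(d5,17)
E→slot 3; G→slot 1; D→slot 2; C→slot 5; H skipped; F skipped; B skipped; A→slot 4.
5 of 8 scheduled.

5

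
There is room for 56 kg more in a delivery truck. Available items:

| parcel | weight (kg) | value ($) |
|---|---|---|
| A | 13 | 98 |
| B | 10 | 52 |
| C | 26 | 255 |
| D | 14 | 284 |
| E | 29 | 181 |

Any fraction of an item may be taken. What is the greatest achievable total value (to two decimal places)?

Greedy by value/weight ratio, highest first.
Ratios (sorted): D 20.29, C 9.81, A 7.54, E 6.24, B 5.20
take D (14 @ 284); take C (26 @ 255); take A (13 @ 98); take 3/29 of E → 18.72. Capacity used 56/56.
Total value = 655.72

655.72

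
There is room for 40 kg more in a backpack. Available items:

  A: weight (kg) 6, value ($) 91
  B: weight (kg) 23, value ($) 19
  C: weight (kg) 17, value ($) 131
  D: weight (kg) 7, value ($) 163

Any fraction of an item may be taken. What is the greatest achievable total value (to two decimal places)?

393.26

Sort by value per unit weight and fill in that order.
Order: D (163/7=23.29) > A (91/6=15.17) > C (131/17=7.71) > B (19/23=0.83)
Fill: take D (7 @ 163) → take A (6 @ 91) → take C (17 @ 131) → take 10/23 of B → 8.26; 40/40 used.
Total value = 393.26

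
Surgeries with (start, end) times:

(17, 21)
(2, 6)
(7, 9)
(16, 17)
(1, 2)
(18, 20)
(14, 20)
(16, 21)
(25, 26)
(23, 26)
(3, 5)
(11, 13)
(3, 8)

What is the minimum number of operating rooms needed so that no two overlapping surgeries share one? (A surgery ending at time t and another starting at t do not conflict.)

starts: [1, 2, 3, 3, 7, 11, 14, 16, 16, 17, 18, 23, 25]
ends:   [2, 5, 6, 8, 9, 13, 17, 20, 20, 21, 21, 26, 26]
s1→1 e2→0 s2→1 s3→2 s3→3 e5→2 e6→1 s7→2 e8→1 e9→0 s11→1 e13→0 s14→1 s16→2 s16→3 e17→2 s17→3 s18→4  — peak 4.

4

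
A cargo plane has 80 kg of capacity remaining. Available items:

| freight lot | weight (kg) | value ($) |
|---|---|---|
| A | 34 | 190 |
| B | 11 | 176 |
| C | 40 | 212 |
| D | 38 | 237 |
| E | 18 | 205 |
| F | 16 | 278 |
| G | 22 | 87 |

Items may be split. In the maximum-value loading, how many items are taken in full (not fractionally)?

3

Ratios (sorted): F 17.38, B 16.00, E 11.39, D 6.24, A 5.59, C 5.30, G 3.95
take F (16 @ 278); take B (11 @ 176); take E (18 @ 205); take 35/38 of D → 218.29. Capacity used 80/80.
3 item(s) taken whole; one partial (take 35/38 of D).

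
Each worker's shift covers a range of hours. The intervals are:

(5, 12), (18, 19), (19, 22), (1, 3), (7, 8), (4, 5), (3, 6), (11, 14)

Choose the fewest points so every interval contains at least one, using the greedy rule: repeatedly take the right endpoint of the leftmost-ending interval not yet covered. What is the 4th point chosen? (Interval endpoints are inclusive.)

Process intervals by earliest right end; each time one isn't hit yet, stab at its right endpoint.
By right end: [1,3]  [4,5]  [3,6]  [7,8]  [5,12]  [11,14]  [18,19]  [19,22]
[1,3] uncovered → point at 3; [4,5] uncovered → point at 5; [7,8] uncovered → point at 8; [11,14] uncovered → point at 14; [18,19] uncovered → point at 19.
Points: 3, 5, 8, 14, 19 (5 total).

14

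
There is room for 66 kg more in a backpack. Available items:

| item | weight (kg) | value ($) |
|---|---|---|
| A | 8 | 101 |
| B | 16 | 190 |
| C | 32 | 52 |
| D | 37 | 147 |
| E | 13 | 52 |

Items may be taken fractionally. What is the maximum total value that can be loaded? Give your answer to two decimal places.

458.22

Order: A (101/8=12.62) > B (190/16=11.88) > E (52/13=4.00) > D (147/37=3.97) > C (52/32=1.62)
Fill: take A (8 @ 101) → take B (16 @ 190) → take E (13 @ 52) → take 29/37 of D → 115.22; 66/66 used.
Total value = 458.22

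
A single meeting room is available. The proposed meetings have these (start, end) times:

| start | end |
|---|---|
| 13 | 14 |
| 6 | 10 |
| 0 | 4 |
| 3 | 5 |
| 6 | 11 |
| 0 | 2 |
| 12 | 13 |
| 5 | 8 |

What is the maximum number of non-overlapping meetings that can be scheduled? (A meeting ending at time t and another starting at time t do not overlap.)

5

Sorted by end: (0,2)  (0,4)  (3,5)  (5,8)  (6,10)  (6,11)  (12,13)  (13,14)
take (0,2); take (3,5); take (5,8); skip (6,11); take (12,13); take (13,14).
Selected 5 meetings.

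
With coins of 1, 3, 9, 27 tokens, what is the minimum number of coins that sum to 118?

6

Greedy: take as many of the largest coin as possible, then repeat with the remainder.
118 − 4×27→10 − 1×9→1 − 1×1→0
Total coins = 4 + 1 + 1 = 6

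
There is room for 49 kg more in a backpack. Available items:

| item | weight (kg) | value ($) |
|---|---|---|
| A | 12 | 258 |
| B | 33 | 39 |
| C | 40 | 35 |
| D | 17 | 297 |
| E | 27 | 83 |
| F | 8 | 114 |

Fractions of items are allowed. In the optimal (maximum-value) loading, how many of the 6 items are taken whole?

3

Sort by value per unit weight and fill in that order.
Ratios (sorted): A 21.50, D 17.47, F 14.25, E 3.07, B 1.18, C 0.88
take A (12 @ 258); take D (17 @ 297); take F (8 @ 114); take 12/27 of E → 36.89. Capacity used 49/49.
3 item(s) taken whole; one partial (take 12/27 of E).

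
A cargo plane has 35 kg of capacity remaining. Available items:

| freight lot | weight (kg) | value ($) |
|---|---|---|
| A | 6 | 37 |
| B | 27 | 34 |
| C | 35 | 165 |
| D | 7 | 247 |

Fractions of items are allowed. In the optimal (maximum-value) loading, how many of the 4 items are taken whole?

2

Greedy by value/weight ratio, highest first.
Order: D (247/7=35.29) > A (37/6=6.17) > C (165/35=4.71) > B (34/27=1.26)
Fill: take D (7 @ 247) → take A (6 @ 37) → take 22/35 of C → 103.71; 35/35 used.
2 item(s) taken whole; one partial (take 22/35 of C).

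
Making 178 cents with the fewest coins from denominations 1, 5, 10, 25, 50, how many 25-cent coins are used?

178 − 3×50→28 − 1×25→3 − 3×1→0
Count of 25: 1

1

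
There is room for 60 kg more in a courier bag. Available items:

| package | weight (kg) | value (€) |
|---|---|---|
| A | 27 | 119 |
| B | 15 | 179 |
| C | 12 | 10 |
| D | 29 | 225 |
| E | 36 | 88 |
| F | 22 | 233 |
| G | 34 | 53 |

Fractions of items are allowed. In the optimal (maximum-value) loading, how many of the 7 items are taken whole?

2

Order: B (179/15=11.93) > F (233/22=10.59) > D (225/29=7.76) > A (119/27=4.41) > E (88/36=2.44) > G (53/34=1.56) > C (10/12=0.83)
Fill: take B (15 @ 179) → take F (22 @ 233) → take 23/29 of D → 178.45; 60/60 used.
2 item(s) taken whole; one partial (take 23/29 of D).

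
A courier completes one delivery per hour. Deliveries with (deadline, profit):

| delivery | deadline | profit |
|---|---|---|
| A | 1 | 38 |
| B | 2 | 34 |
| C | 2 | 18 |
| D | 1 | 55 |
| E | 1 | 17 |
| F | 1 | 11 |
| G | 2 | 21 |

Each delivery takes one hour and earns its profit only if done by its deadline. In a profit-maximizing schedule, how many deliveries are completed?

Sort by profit descending; place each in the latest free slot ≤ its deadline.
By profit: D(d1,55), A(d1,38), B(d2,34), G(d2,21), C(d2,18), E(d1,17), F(d1,11)
D→slot 1; A skipped; B→slot 2; G skipped; C skipped; E skipped; F skipped.
2 of 7 scheduled.

2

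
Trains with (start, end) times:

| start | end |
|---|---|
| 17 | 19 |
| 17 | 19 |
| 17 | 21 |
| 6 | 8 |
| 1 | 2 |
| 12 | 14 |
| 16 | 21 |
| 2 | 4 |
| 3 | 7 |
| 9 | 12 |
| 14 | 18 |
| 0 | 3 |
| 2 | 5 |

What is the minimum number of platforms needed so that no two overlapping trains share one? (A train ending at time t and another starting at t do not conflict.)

Events (time:±→running): 0:+→1 1:+→2 2:-→1 2:+→2 2:+→3 3:-→2 3:+→3 4:-→2 5:-→1 6:+→2 7:-→1 8:-→0 9:+→1 12:-→0 12:+→1 14:-→0 14:+→1 16:+→2 17:+→3 17:+→4 17:+→5 … peak 5.

5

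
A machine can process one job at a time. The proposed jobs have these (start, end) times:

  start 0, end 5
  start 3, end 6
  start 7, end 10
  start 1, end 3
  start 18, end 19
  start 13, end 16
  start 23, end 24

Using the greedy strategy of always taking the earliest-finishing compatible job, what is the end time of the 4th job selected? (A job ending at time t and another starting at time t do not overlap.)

16

Greedy by earliest finish: after sorting by end time, pick each interval compatible with the last pick.
By end time: (1,3), (0,5), (3,6), (7,10), (13,16), (18,19), (23,24).
Pick (1,3); next start ≥ 3 → (3,6); next start ≥ 6 → (7,10); next start ≥ 10 → (13,16); next start ≥ 16 → (18,19); next start ≥ 19 → (23,24).
Selected: (1,3) (3,6) (7,10) (13,16) (18,19) (23,24)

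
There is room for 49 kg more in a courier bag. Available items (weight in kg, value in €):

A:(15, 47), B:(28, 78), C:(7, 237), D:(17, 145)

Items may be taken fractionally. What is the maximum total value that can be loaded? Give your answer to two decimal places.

456.86

Ratios (sorted): C 33.86, D 8.53, A 3.13, B 2.79
take C (7 @ 237); take D (17 @ 145); take A (15 @ 47); take 10/28 of B → 27.86. Capacity used 49/49.
Total value = 456.86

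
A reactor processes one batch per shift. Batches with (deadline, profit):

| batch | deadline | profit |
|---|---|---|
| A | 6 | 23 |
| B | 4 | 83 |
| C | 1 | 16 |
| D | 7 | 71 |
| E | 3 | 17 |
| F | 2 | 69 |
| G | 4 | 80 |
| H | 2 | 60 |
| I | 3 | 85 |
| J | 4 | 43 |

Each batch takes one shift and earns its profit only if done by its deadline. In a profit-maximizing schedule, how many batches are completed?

By profit: I(d3,85), B(d4,83), G(d4,80), D(d7,71), F(d2,69), H(d2,60), J(d4,43), A(d6,23), E(d3,17), C(d1,16)
I→slot 3; B→slot 4; G→slot 2; D→slot 7; F→slot 1; H skipped; J skipped; A→slot 6; E skipped; C skipped.
6 of 10 scheduled.

6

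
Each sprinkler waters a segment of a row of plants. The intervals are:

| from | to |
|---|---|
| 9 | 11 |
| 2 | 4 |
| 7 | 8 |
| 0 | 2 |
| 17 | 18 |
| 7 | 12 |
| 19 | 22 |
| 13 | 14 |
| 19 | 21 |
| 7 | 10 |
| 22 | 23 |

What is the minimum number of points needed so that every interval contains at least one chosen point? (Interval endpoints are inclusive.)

By right end: [0,2]  [2,4]  [7,8]  [7,10]  [9,11]  [7,12]  [13,14]  [17,18]  [19,21]  [19,22]  [22,23]
[0,2] uncovered → point at 2; [7,8] uncovered → point at 8; [9,11] uncovered → point at 11; [13,14] uncovered → point at 14; [17,18] uncovered → point at 18; [19,21] uncovered → point at 21; [22,23] uncovered → point at 23.
Points: 2, 8, 11, 14, 18, 21, 23 (7 total).

7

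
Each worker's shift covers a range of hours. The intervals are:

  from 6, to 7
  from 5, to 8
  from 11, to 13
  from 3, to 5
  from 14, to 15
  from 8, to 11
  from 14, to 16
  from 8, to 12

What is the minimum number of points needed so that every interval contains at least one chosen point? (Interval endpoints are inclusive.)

Sort by right endpoint; whenever an interval is uncovered, place a point at its right end.
Sorted: [3,5] [6,7] [5,8] [8,11] [8,12] [11,13] [14,15] [14,16]
{[3,5]} hit by 5; {[6,7],[5,8]} hit by 7; {[8,11],[8,12],[11,13]} hit by 11; {[14,15],[14,16]} hit by 15.
Points: 5, 7, 11, 15 (4 total).

4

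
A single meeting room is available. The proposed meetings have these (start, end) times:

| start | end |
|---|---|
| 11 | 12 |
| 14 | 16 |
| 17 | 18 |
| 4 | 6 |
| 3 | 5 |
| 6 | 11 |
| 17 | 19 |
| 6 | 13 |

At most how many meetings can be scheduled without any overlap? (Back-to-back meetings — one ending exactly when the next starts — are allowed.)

Order by finish time; keep every interval that doesn't clash with the previous kept one.
Sorted by end: (3,5)  (4,6)  (6,11)  (11,12)  (6,13)  (14,16)  (17,18)  (17,19)
take (3,5); take (6,11); take (11,12); take (14,16); take (17,18); skip (17,19).
Selected 5 meetings.

5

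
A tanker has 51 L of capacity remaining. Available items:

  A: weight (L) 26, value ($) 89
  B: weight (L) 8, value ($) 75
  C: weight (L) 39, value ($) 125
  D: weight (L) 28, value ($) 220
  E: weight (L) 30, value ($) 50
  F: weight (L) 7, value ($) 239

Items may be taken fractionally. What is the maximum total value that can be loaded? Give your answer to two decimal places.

Greedy by value/weight ratio, highest first.
Order: F (239/7=34.14) > B (75/8=9.38) > D (220/28=7.86) > A (89/26=3.42) > C (125/39=3.21) > E (50/30=1.67)
Fill: take F (7 @ 239) → take B (8 @ 75) → take D (28 @ 220) → take 8/26 of A → 27.38; 51/51 used.
Total value = 561.38

561.38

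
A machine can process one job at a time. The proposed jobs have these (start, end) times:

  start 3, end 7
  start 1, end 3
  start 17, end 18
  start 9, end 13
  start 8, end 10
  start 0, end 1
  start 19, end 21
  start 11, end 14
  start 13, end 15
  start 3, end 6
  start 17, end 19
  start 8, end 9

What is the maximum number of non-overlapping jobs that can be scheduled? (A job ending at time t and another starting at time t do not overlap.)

8

Order by finish time; keep every interval that doesn't clash with the previous kept one.
Sorted by end: (0,1)  (1,3)  (3,6)  (3,7)  (8,9)  (8,10)  (9,13)  (11,14)  (13,15)  (17,18)  (17,19)  (19,21)
take (0,1); take (1,3); take (3,6); skip (3,7); take (8,9); take (9,13); skip (11,14); take (13,15); take (17,18); skip (17,19); take (19,21).
Selected 8 jobs.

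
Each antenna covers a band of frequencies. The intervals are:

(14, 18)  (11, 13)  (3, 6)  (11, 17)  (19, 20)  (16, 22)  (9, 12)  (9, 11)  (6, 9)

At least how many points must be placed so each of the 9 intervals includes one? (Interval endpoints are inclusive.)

Process intervals by earliest right end; each time one isn't hit yet, stab at its right endpoint.
Sorted: [3,6] [6,9] [9,11] [9,12] [11,13] [11,17] [14,18] [19,20] [16,22]
{[3,6],[6,9]} hit by 6; {[9,11],[9,12],[11,13],[11,17]} hit by 11; {[14,18]} hit by 18; {[19,20],[16,22]} hit by 20.
Points: 6, 11, 18, 20 (4 total).

4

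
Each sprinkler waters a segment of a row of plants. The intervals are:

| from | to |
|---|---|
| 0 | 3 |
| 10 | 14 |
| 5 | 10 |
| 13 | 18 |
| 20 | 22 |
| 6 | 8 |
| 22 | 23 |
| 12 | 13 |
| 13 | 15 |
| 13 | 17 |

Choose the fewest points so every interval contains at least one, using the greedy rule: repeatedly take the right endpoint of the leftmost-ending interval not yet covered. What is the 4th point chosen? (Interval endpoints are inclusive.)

Process intervals by earliest right end; each time one isn't hit yet, stab at its right endpoint.
Sorted: [0,3] [6,8] [5,10] [12,13] [10,14] [13,15] [13,17] [13,18] [20,22] [22,23]
{[0,3]} hit by 3; {[6,8],[5,10]} hit by 8; {[12,13],[10,14],[13,15],[13,17],[13,18]} hit by 13; {[20,22],[22,23]} hit by 22.
Points: 3, 8, 13, 22 (4 total).

22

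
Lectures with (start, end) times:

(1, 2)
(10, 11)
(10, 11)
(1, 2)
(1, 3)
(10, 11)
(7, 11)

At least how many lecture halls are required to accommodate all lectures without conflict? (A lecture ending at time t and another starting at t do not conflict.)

4

Events (time:±→running): 1:+→1 1:+→2 1:+→3 2:-→2 2:-→1 3:-→0 7:+→1 10:+→2 10:+→3 10:+→4 … peak 4.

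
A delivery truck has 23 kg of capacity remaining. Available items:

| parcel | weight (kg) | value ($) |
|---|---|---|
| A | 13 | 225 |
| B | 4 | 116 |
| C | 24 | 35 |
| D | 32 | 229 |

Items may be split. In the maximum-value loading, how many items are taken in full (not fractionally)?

2

Sort by value per unit weight and fill in that order.
Ratios (sorted): B 29.00, A 17.31, D 7.16, C 1.46
take B (4 @ 116); take A (13 @ 225); take 6/32 of D → 42.94. Capacity used 23/23.
2 item(s) taken whole; one partial (take 6/32 of D).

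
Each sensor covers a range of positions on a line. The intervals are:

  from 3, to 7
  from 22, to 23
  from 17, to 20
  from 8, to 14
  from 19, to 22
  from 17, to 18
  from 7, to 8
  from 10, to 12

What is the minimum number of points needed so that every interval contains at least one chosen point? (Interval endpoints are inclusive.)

4

Process intervals by earliest right end; each time one isn't hit yet, stab at its right endpoint.
By right end: [3,7]  [7,8]  [10,12]  [8,14]  [17,18]  [17,20]  [19,22]  [22,23]
[3,7] uncovered → point at 7; [10,12] uncovered → point at 12; [17,18] uncovered → point at 18; [19,22] uncovered → point at 22.
Points: 7, 12, 18, 22 (4 total).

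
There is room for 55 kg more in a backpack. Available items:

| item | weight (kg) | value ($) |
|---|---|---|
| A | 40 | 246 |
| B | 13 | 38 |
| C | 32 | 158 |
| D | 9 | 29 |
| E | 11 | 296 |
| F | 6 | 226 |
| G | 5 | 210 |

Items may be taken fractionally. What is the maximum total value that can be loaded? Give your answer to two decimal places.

934.95

Order: G (210/5=42.00) > F (226/6=37.67) > E (296/11=26.91) > A (246/40=6.15) > C (158/32=4.94) > D (29/9=3.22) > B (38/13=2.92)
Fill: take G (5 @ 210) → take F (6 @ 226) → take E (11 @ 296) → take 33/40 of A → 202.95; 55/55 used.
Total value = 934.95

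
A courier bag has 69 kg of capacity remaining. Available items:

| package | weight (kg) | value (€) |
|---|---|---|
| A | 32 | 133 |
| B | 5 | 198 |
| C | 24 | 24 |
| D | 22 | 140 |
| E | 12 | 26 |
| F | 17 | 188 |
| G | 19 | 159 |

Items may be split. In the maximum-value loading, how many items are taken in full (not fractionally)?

Order: B (198/5=39.60) > F (188/17=11.06) > G (159/19=8.37) > D (140/22=6.36) > A (133/32=4.16) > E (26/12=2.17) > C (24/24=1.00)
Fill: take B (5 @ 198) → take F (17 @ 188) → take G (19 @ 159) → take D (22 @ 140) → take 6/32 of A → 24.94; 69/69 used.
4 item(s) taken whole; one partial (take 6/32 of A).

4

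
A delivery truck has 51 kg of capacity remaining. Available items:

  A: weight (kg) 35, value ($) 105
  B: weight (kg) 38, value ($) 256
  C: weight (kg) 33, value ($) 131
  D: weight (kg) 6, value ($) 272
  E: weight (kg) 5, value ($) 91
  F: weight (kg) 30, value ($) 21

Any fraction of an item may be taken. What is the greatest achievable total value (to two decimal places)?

626.94

Order: D (272/6=45.33) > E (91/5=18.20) > B (256/38=6.74) > C (131/33=3.97) > A (105/35=3.00) > F (21/30=0.70)
Fill: take D (6 @ 272) → take E (5 @ 91) → take B (38 @ 256) → take 2/33 of C → 7.94; 51/51 used.
Total value = 626.94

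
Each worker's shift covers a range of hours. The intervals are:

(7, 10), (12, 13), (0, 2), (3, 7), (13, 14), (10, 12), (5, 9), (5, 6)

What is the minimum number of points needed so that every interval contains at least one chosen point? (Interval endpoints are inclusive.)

4

Sorted: [0,2] [5,6] [3,7] [5,9] [7,10] [10,12] [12,13] [13,14]
{[0,2]} hit by 2; {[5,6],[3,7],[5,9]} hit by 6; {[7,10],[10,12]} hit by 10; {[12,13],[13,14]} hit by 13.
Points: 2, 6, 10, 13 (4 total).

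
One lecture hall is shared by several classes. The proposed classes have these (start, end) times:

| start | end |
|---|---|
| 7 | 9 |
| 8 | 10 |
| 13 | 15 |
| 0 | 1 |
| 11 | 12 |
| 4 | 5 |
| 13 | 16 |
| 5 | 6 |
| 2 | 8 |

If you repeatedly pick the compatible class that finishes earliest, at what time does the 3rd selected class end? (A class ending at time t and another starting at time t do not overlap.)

6

Greedy by earliest finish: after sorting by end time, pick each interval compatible with the last pick.
Sorted by end: (0,1)  (4,5)  (5,6)  (2,8)  (7,9)  (8,10)  (11,12)  (13,15)  (13,16)
take (0,1); take (4,5); take (5,6); skip (2,8); take (7,9); skip (8,10); take (11,12); take (13,15).
Selected: (0,1) (4,5) (5,6) (7,9) (11,12) (13,15)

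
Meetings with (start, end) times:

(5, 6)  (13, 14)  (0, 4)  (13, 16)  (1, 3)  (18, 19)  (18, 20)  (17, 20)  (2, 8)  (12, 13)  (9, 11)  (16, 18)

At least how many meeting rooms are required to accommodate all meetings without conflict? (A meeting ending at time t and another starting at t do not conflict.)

The answer is the maximum number of intervals overlapping at any instant.
Events (time:±→running): 0:+→1 1:+→2 2:+→3 … peak 3.

3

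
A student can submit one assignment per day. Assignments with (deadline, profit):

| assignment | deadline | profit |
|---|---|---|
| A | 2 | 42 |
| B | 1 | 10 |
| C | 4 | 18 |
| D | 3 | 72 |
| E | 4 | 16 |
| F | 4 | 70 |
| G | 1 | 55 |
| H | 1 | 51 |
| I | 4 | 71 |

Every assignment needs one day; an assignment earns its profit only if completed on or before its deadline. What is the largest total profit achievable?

Take jobs in profit order; each goes to the latest open slot no later than its deadline.
Profit order: D=72 I=71 F=70 G=55 H=51 A=42 C=18 E=16 B=10
Assign: D→slot 3, I→slot 4, F→slot 2, G→slot 1, H skipped, A skipped, C skipped, E skipped, B skipped.
Slots: [1:G] [2:F] [3:D] [4:I]
Profit = 55 + 70 + 72 + 71 = 268

268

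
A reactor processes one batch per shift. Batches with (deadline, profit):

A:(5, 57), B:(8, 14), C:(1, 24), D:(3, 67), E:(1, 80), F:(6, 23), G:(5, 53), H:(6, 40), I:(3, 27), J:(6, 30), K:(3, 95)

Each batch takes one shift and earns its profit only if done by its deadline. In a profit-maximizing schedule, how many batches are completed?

7

Sort by profit descending; place each in the latest free slot ≤ its deadline.
By profit: K(d3,95), E(d1,80), D(d3,67), A(d5,57), G(d5,53), H(d6,40), J(d6,30), I(d3,27), C(d1,24), F(d6,23), B(d8,14)
K→slot 3; E→slot 1; D→slot 2; A→slot 5; G→slot 4; H→slot 6; J skipped; I skipped; C skipped; F skipped; B→slot 8.
7 of 11 scheduled.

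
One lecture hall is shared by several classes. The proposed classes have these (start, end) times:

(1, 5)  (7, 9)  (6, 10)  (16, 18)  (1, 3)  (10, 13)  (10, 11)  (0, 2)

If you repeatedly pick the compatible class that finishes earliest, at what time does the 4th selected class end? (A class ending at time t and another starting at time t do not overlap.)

18

Sorted by end: (0,2)  (1,3)  (1,5)  (7,9)  (6,10)  (10,11)  (10,13)  (16,18)
take (0,2); take (7,9); take (10,11); skip (10,13); take (16,18).
Selected: (0,2) (7,9) (10,11) (16,18)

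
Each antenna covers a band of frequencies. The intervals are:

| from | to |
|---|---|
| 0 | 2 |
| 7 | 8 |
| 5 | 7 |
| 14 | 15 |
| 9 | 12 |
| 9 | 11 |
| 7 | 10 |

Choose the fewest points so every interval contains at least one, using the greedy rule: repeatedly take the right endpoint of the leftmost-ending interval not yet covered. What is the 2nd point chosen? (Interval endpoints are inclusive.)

7

Sorted: [0,2] [5,7] [7,8] [7,10] [9,11] [9,12] [14,15]
{[0,2]} hit by 2; {[5,7],[7,8],[7,10]} hit by 7; {[9,11],[9,12]} hit by 11; {[14,15]} hit by 15.
Points: 2, 7, 11, 15 (4 total).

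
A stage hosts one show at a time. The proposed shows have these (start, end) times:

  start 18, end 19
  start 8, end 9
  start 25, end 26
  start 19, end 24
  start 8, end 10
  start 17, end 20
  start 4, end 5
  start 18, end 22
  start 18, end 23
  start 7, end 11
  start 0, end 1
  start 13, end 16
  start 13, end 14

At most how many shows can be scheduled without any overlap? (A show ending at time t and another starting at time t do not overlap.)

Sorted by end: (0,1)  (4,5)  (8,9)  (8,10)  (7,11)  (13,14)  (13,16)  (18,19)  (17,20)  (18,22)  (18,23)  (19,24)  (25,26)
take (0,1); take (4,5); take (8,9); skip (7,11); take (13,14); skip (13,16); take (18,19); skip (18,23); take (19,24); take (25,26).
Selected 7 shows.

7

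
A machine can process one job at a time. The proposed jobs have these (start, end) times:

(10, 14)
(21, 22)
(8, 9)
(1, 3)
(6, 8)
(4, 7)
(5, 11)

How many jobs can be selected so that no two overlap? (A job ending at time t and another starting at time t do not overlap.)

5

Greedy by earliest finish: after sorting by end time, pick each interval compatible with the last pick.
Sorted by end: (1,3)  (4,7)  (6,8)  (8,9)  (5,11)  (10,14)  (21,22)
take (1,3); take (4,7); skip (6,8); take (8,9); take (10,14); take (21,22).
Selected 5 jobs.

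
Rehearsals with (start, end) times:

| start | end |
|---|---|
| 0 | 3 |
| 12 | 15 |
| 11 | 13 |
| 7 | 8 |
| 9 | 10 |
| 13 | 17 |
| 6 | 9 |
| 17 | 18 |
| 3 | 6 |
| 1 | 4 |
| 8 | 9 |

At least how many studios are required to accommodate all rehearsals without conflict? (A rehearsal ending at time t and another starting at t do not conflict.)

2

starts: [0, 1, 3, 6, 7, 8, 9, 11, 12, 13, 17]
ends:   [3, 4, 6, 8, 9, 9, 10, 13, 15, 17, 18]
s0→1 s1→2  — peak 2.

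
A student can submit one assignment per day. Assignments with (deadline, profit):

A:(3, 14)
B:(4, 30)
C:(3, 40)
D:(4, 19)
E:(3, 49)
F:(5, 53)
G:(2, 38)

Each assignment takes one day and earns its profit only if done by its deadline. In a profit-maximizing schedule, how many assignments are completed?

5

Profit order: F=53 E=49 C=40 G=38 B=30 D=19 A=14
Assign: F→slot 5, E→slot 3, C→slot 2, G→slot 1, B→slot 4, D skipped, A skipped.
Slots: [1:G] [2:C] [3:E] [4:B] [5:F]
5 of 7 scheduled.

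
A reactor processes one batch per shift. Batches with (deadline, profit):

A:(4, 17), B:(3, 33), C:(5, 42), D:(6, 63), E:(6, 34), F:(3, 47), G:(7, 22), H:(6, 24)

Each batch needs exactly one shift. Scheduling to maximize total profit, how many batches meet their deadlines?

7

Sort by profit descending; place each in the latest free slot ≤ its deadline.
By profit: D(d6,63), F(d3,47), C(d5,42), E(d6,34), B(d3,33), H(d6,24), G(d7,22), A(d4,17)
D→slot 6; F→slot 3; C→slot 5; E→slot 4; B→slot 2; H→slot 1; G→slot 7; A skipped.
7 of 8 scheduled.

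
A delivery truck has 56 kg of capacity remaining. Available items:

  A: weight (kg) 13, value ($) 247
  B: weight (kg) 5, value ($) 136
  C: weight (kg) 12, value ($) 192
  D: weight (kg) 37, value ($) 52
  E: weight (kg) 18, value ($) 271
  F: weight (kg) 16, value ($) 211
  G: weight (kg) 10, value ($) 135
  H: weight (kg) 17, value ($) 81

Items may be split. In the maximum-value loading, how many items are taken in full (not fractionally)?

4

Ratios (sorted): B 27.20, A 19.00, C 16.00, E 15.06, G 13.50, F 13.19, H 4.76, D 1.41
take B (5 @ 136); take A (13 @ 247); take C (12 @ 192); take E (18 @ 271); take 8/10 of G → 108.00. Capacity used 56/56.
4 item(s) taken whole; one partial (take 8/10 of G).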